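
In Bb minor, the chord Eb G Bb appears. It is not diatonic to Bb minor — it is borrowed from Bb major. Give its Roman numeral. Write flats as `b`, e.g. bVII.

IV

The root Eb is the diatonic 4th degree of Bb minor; the borrowing shows in the chord quality. The diatonic chord on degree 4 would be Ebm (iv), but Eb–G–Bb is the major chord from Bb major. As a borrowed chord it is labeled IV.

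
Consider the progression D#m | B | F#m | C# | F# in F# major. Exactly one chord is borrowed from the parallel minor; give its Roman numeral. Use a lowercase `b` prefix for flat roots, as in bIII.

i

The diatonic triads in F# major are F#, G#m, A#m, B, C#, D#m, E#dim. Of the given chords, D#m, B, C# and F# are diatonic. F#m (F#–A–C#) is not: scale degree 1 in F# major carries F# (I). In F# minor the chord on that degree is F#m, so here it functions as i, borrowed from the parallel minor.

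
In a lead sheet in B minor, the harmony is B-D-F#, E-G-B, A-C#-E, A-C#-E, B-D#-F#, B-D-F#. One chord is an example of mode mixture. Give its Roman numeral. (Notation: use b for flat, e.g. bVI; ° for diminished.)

I

The diatonic triads in B minor (with V from harmonic minor) are Bm, C#dim, D, Em, F#, G, A. Of the given chords, B–D–F# = Bm, E–G–B = Em and A–C#–E = A are diatonic. B–D#–F# is not: scale degree 1 in B minor carries Bm (i). In B major the chord on that degree is B, so here it functions as I, borrowed from the parallel major.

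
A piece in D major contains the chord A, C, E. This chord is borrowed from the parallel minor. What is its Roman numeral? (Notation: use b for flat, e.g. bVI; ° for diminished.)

v

The root A is the diatonic 5th degree of D major; the borrowing shows in the chord quality. Diatonically D major has A (V) on that degree; A–C–E is instead the minor chord native to D minor, so it takes the label v.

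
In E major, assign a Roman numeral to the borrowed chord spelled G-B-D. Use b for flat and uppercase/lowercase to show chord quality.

bIII

The root G is the lowered 3rd scale degree — diatonically E major has G# there. Diatonically E major has G#m (iii) on that degree; G–B–D is instead the major chord native to E minor, so it takes the label bIII.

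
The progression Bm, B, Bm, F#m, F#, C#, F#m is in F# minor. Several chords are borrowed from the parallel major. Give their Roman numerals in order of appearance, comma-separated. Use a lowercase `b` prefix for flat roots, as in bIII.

IV, I

The diatonic triads in F# minor (with V from harmonic minor) are F#m, G#dim, A, Bm, C#, D, E. Bm, F#m and C# all belong to that set. But B (B–D#–F#) is foreign: the diatonic iv on degree 4 is Bm, whereas B comes from F# major. It is labeled IV. F# (F#–A#–C#) doesn't fit — on degree 1 F# minor would have F#m (i). F# is the degree-1 chord of F# major, so it is the borrowed I.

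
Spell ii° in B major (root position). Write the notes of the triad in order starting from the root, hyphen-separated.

The root, C#, is scale degree 2 — the same note in B major and B minor; only the chord quality changes. In B minor the chord on C# is C#–E–G.

C#-E-G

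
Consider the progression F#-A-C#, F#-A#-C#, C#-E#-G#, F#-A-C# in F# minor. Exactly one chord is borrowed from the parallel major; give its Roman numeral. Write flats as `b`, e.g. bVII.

I

The diatonic triads in F# minor (with V from harmonic minor) are F#m, G#dim, A, Bm, C#, D, E. F#–A–C# = F#m and C#–E#–G# = C# both belong to that set. F#–A#–C# doesn't fit — on degree 1 F# minor would have F#m (i). F# is the degree-1 chord of F# major, so it is the borrowed I.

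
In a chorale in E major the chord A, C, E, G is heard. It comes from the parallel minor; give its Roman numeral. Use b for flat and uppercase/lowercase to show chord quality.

iv7

A is scale degree 4 in E major. Diatonically E major has A (IV) on that degree; A–C–E–G is instead the minor-seventh chord native to E minor, so it takes the label iv7.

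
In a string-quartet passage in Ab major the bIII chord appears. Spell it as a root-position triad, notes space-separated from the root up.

Cb Eb Gb

Scale degree 3 in Ab major is C. bIII uses the lowered form, Cb, taken from Ab minor. Building the major chord from the parallel minor on Cb: Cb–Eb–Gb.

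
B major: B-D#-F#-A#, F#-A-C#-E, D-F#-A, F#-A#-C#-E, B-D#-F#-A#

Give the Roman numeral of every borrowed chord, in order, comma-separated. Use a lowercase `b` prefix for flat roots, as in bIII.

v7, bIII

In B major the diatonic chords are B, C#m, D#m, E, F#, G#m, A#dim. Of the given chords, B–D#–F#–A# = Bmaj7 and F#–A#–C#–E = F#7 are diatonic. F#–A–C#–E is not: scale degree 5 in B major carries F# (V). In B minor the chord on that degree is F#m7, so here it functions as v7, borrowed from the parallel minor. But D–F#–A is foreign: the diatonic iii on degree 3 is D#m, whereas D comes from B minor. It is labeled bIII.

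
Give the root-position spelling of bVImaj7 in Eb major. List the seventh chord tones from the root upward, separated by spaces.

Cb Eb Gb Bb

bVImaj7 is built on the lowered scale degree 6. In Eb major degree 6 is C; lowered it becomes Cb. Stacking thirds in Eb minor on Cb gives Cb–Eb–Gb–Bb.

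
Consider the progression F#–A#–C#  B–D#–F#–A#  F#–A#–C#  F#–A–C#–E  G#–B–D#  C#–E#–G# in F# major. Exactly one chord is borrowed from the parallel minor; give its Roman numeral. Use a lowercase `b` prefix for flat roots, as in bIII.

i7

The diatonic triads in F# major are F#, G#m, A#m, B, C#, D#m, E#dim. Of the given chords, F#–A#–C# = F#, B–D#–F#–A# = Bmaj7, G#–B–D# = G#m and C#–E#–G# = C# are diatonic. But F#–A–C#–E is foreign: the diatonic I on degree 1 is F#, whereas F#m7 comes from F# minor. It is labeled i7.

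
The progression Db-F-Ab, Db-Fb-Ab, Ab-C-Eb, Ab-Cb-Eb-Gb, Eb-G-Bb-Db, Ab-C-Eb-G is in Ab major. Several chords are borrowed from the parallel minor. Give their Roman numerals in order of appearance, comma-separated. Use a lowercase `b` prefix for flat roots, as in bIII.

iv, i7

In Ab major the diatonic chords are Ab, Bbm, Cm, Db, Eb, Fm, Gdim. Db–F–Ab = Db, Ab–C–Eb = Ab, Eb–G–Bb–Db = Eb7 and Ab–C–Eb–G = Abmaj7 all belong to that set. Db–Fb–Ab doesn't fit — on degree 4 Ab major would have Db (IV). Dbm is the degree-4 chord of Ab minor, so it is the borrowed iv. Ab–Cb–Eb–Gb is not: scale degree 1 in Ab major carries Ab (I). In Ab minor the chord on that degree is Abm7, so here it functions as i7, borrowed from the parallel minor.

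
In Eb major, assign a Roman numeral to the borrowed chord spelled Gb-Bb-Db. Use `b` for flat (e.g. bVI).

The root Gb is the lowered 3rd scale degree — diatonically Eb major has G there. Gb–Bb–Db is a major chord — the form found in Eb minor, not the diatonic iii (Gm). Borrowed into Eb major it is written bIII.

bIII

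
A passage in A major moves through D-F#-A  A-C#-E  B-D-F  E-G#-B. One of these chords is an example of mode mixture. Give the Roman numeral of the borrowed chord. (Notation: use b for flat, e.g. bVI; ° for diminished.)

A major has the diatonic set A, Bm, C#m, D, E, F#m, G#dim. Of the given chords, D–F#–A = D, A–C#–E = A and E–G#–B = E are diatonic. B–D–F doesn't fit — on degree 2 A major would have Bm (ii). Bdim is the degree-2 chord of A minor, so it is the borrowed ii°.

ii°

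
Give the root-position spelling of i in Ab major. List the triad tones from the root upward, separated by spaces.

The root, Ab, is scale degree 1 — the same note in Ab major and Ab minor; only the chord quality changes. In Ab minor the chord on Ab is Ab–Cb–Eb.

Ab Cb Eb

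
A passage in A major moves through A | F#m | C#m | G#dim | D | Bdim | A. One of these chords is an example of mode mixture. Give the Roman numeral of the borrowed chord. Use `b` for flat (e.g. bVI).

The diatonic triads in A major are A, Bm, C#m, D, E, F#m, G#dim. Of the given chords, A, F#m, C#m, G#dim and D are diatonic. Bdim (B–D–F) doesn't fit — on degree 2 A major would have Bm (ii). Bdim is the degree-2 chord of A minor, so it is the borrowed ii°.

ii°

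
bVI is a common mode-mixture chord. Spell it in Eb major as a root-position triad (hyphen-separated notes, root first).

Cb-Eb-Gb

bVI is built on the lowered scale degree 6. In Eb major degree 6 is C; lowered it becomes Cb. In Eb minor the chord on Cb is Cb–Eb–Gb.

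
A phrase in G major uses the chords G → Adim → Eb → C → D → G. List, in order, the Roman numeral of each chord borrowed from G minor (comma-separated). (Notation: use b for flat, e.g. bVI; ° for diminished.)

ii°, bVI

G major has the diatonic set G, Am, Bm, C, D, Em, F#dim. G, C and D all belong to that set. But Adim (A–C–Eb) is foreign: the diatonic ii on degree 2 is Am, whereas Adim comes from G minor. It is labeled ii°. But Eb (Eb–G–Bb) is foreign: the diatonic vi on degree 6 is Em, whereas Eb comes from G minor. It is labeled bVI.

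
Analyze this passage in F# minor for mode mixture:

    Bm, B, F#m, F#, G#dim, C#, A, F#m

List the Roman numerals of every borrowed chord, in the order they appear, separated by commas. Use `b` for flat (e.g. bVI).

F# minor has the diatonic set F#m, G#dim, A, Bm, C#, D, E (with V from harmonic minor). Bm, F#m, G#dim, C# and A are all diatonic. But B (B–D#–F#) is foreign: the diatonic iv on degree 4 is Bm, whereas B comes from F# major. It is labeled IV. F# (F#–A#–C#) doesn't fit — on degree 1 F# minor would have F#m (i). F# is the degree-1 chord of F# major, so it is the borrowed I.

IV, I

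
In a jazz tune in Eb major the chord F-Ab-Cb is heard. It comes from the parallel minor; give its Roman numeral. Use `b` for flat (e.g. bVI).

ii°

F is scale degree 2 in Eb major. The diatonic chord on degree 2 would be Fm (ii), but F–Ab–Cb is the diminished chord from Eb minor. As a borrowed chord it is labeled ii°.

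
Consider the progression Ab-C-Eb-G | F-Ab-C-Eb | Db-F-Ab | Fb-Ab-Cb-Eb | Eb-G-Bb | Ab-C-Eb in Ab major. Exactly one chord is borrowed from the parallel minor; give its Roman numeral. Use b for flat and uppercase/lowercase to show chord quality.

Ab major has the diatonic set Ab, Bbm, Cm, Db, Eb, Fm, Gdim. Ab–C–Eb–G = Abmaj7, F–Ab–C–Eb = Fm7, Db–F–Ab = Db, Eb–G–Bb = Eb and Ab–C–Eb = Ab all belong to that set. Fb–Ab–Cb–Eb doesn't fit — on degree 6 Ab major would have Fm (vi). Fbmaj7 is the degree-6 chord of Ab minor, so it is the borrowed bVImaj7.

bVImaj7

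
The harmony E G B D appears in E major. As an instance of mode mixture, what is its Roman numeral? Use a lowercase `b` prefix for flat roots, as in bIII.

The root E is the diatonic 1st degree of E major; the borrowing shows in the chord quality. The diatonic chord on degree 1 would be E (I), but E–G–B–D is the minor-seventh chord from E minor. As a borrowed chord it is labeled i7.

i7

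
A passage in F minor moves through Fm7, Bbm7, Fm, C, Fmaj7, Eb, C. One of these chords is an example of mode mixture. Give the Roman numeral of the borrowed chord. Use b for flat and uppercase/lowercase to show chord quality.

In F minor (with V from harmonic minor) the diatonic chords are Fm, Gdim, Ab, Bbm, C, Db, Eb. Fm7, Bbm7, Fm, C and Eb are all diatonic. Fmaj7 (F–A–C–E) is not: scale degree 1 in F minor carries Fm (i). In F major the chord on that degree is Fmaj7, so here it functions as Imaj7, borrowed from the parallel major.

Imaj7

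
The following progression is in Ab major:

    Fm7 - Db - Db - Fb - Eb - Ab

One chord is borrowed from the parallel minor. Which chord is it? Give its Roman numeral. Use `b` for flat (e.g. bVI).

In Ab major the diatonic chords are Ab, Bbm, Cm, Db, Eb, Fm, Gdim. Fm7, Db, Eb and Ab all belong to that set. But Fb (Fb–Ab–Cb) is foreign: the diatonic vi on degree 6 is Fm, whereas Fb comes from Ab minor. It is labeled bVI.

bVI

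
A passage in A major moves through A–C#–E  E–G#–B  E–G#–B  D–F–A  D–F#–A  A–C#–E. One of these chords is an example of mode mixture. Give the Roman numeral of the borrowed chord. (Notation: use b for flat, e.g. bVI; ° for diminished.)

In A major the diatonic chords are A, Bm, C#m, D, E, F#m, G#dim. Of the given chords, A–C#–E = A, E–G#–B = E and D–F#–A = D are diatonic. D–F–A is not: scale degree 4 in A major carries D (IV). In A minor the chord on that degree is Dm, so here it functions as iv, borrowed from the parallel minor.

iv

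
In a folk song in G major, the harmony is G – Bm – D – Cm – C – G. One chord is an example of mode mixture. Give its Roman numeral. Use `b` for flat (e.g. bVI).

iv

In G major the diatonic chords are G, Am, Bm, C, D, Em, F#dim. Of the given chords, G, Bm, D and C are diatonic. Cm (C–Eb–G) doesn't fit — on degree 4 G major would have C (IV). Cm is the degree-4 chord of G minor, so it is the borrowed iv.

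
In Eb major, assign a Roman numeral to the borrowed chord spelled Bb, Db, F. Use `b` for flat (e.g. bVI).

The root Bb is the diatonic 5th degree of Eb major; the borrowing shows in the chord quality. Diatonically Eb major has Bb (V) on that degree; Bb–Db–F is instead the minor chord native to Eb minor, so it takes the label v.

v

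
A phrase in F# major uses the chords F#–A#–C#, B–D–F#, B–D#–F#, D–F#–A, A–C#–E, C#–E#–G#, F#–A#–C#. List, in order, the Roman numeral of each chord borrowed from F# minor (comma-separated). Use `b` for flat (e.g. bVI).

iv, bVI, bIII

In F# major the diatonic chords are F#, G#m, A#m, B, C#, D#m, E#dim. F#–A#–C# = F#, B–D#–F# = B and C#–E#–G# = C# all belong to that set. But B–D–F# is foreign: the diatonic IV on degree 4 is B, whereas Bm comes from F# minor. It is labeled iv. D–F#–A is not: scale degree 6 in F# major carries D#m (vi). In F# minor the chord on that degree is D, so here it functions as bVI, borrowed from the parallel minor. A–C#–E is not: scale degree 3 in F# major carries A#m (iii). In F# minor the chord on that degree is A, so here it functions as bIII, borrowed from the parallel minor.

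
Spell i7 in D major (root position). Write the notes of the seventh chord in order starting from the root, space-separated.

i7 is built on scale degree 1, which is D in both D major and its parallel. Stacking thirds in D minor on D gives D–F–A–C.

D F A C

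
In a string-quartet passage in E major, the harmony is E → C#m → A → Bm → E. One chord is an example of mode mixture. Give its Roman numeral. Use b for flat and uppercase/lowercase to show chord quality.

In E major the diatonic chords are E, F#m, G#m, A, B, C#m, D#dim. Of the given chords, E, C#m and A are diatonic. Bm (B–D–F#) doesn't fit — on degree 5 E major would have B (V). Bm is the degree-5 chord of E minor, so it is the borrowed v.

v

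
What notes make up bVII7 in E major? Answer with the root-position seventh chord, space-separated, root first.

The root of bVII7 is the lowered 7th degree: D# becomes D. In E minor the chord on D is D–F#–A–C.

D F# A C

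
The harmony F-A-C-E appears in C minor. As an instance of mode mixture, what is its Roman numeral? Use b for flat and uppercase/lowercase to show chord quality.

IVmaj7

F is scale degree 4 in C minor. F–A–C–E is a major-seventh chord — the form found in C major, not the diatonic iv (Fm). Borrowed into C minor it is written IVmaj7.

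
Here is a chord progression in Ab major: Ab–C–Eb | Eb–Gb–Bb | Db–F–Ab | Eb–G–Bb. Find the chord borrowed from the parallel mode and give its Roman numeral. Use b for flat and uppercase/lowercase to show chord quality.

v

The diatonic triads in Ab major are Ab, Bbm, Cm, Db, Eb, Fm, Gdim. Ab–C–Eb = Ab, Db–F–Ab = Db and Eb–G–Bb = Eb are all diatonic. Eb–Gb–Bb doesn't fit — on degree 5 Ab major would have Eb (V). Ebm is the degree-5 chord of Ab minor, so it is the borrowed v.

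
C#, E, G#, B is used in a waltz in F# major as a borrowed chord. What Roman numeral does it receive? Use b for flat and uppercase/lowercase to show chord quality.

The root C# is the diatonic 5th degree of F# major; the borrowing shows in the chord quality. C#–E–G#–B is a minor-seventh chord — the form found in F# minor, not the diatonic V (C#). Borrowed into F# major it is written v7.

v7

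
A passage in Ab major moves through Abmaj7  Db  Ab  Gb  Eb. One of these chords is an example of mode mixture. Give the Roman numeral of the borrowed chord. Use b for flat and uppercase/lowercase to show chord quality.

The diatonic triads in Ab major are Ab, Bbm, Cm, Db, Eb, Fm, Gdim. Abmaj7, Db, Ab and Eb are all diatonic. Gb (Gb–Bb–Db) is not: scale degree 7 in Ab major carries Gdim (vii°). In Ab minor the chord on that degree is Gb, so here it functions as bVII, borrowed from the parallel minor.

bVII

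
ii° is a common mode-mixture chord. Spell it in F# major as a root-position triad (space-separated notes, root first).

The root, G#, is scale degree 2 — the same note in F# major and F# minor; only the chord quality changes. In F# minor the chord on G# is G#–B–D.

G# B D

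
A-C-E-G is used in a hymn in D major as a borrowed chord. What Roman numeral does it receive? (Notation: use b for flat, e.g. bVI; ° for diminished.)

v7

The root A is the diatonic 5th degree of D major; the borrowing shows in the chord quality. Diatonically D major has A (V) on that degree; A–C–E–G is instead the minor-seventh chord native to D minor, so it takes the label v7.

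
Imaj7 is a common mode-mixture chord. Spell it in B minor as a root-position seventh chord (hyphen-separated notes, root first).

B-D#-F#-A#

The root, B, is scale degree 1 — the same note in B minor and B major; only the chord quality changes. Building the major-seventh chord from the parallel major on B: B–D#–F#–A#.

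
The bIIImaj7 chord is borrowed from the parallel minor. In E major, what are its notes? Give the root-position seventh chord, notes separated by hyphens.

G-B-D-F#

The root of bIIImaj7 is the lowered 3rd degree: G# becomes G. In E minor the chord on G is G–B–D–F#.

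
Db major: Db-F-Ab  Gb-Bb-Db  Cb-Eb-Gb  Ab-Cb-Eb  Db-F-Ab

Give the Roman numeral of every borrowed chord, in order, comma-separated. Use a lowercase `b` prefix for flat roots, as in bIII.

bVII, v

In Db major the diatonic chords are Db, Ebm, Fm, Gb, Ab, Bbm, Cdim. Of the given chords, Db–F–Ab = Db and Gb–Bb–Db = Gb are diatonic. Cb–Eb–Gb doesn't fit — on degree 7 Db major would have Cdim (vii°). Cb is the degree-7 chord of Db minor, so it is the borrowed bVII. Ab–Cb–Eb is not: scale degree 5 in Db major carries Ab (V). In Db minor the chord on that degree is Abm, so here it functions as v, borrowed from the parallel minor.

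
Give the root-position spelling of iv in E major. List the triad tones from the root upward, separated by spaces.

The root, A, is scale degree 4 — the same note in E major and E minor; only the chord quality changes. Building the minor chord from the parallel minor on A: A–C–E.

A C E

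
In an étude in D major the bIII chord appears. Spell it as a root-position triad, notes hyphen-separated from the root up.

F-A-C

bIII is built on the lowered scale degree 3. In D major degree 3 is F#; lowered it becomes F. Building the major chord from the parallel minor on F: F–A–C.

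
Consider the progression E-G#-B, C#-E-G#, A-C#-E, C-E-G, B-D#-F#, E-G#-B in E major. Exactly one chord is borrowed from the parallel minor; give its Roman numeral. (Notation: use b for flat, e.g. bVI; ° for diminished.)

In E major the diatonic chords are E, F#m, G#m, A, B, C#m, D#dim. E–G#–B = E, C#–E–G# = C#m, A–C#–E = A and B–D#–F# = B all belong to that set. But C–E–G is foreign: the diatonic vi on degree 6 is C#m, whereas C comes from E minor. It is labeled bVI.

bVI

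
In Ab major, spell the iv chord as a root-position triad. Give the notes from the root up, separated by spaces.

iv is built on scale degree 4, which is Db in both Ab major and its parallel. Stacking thirds in Ab minor on Db gives Db–Fb–Ab.

Db Fb Ab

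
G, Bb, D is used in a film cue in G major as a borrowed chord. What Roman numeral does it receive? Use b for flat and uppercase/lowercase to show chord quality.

G is scale degree 1 in G major. Diatonically G major has G (I) on that degree; G–Bb–D is instead the minor chord native to G minor, so it takes the label i.

i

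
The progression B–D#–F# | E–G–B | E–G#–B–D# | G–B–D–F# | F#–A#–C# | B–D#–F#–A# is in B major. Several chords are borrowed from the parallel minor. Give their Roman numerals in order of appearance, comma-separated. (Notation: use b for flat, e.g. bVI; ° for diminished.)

iv, bVImaj7

B major has the diatonic set B, C#m, D#m, E, F#, G#m, A#dim. Of the given chords, B–D#–F# = B, E–G#–B–D# = Emaj7, F#–A#–C# = F# and B–D#–F#–A# = Bmaj7 are diatonic. But E–G–B is foreign: the diatonic IV on degree 4 is E, whereas Em comes from B minor. It is labeled iv. G–B–D–F# is not: scale degree 6 in B major carries G#m (vi). In B minor the chord on that degree is Gmaj7, so here it functions as bVImaj7, borrowed from the parallel minor.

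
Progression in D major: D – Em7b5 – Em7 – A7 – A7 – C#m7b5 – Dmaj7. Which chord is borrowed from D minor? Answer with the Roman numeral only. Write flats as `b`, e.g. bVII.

iiø7

The diatonic triads in D major are D, Em, F#m, G, A, Bm, C#dim. Of the given chords, D, Em7, A7, C#m7b5 and Dmaj7 are diatonic. But Em7b5 (E–G–Bb–D) is foreign: the diatonic ii on degree 2 is Em, whereas Em7b5 comes from D minor. It is labeled iiø7.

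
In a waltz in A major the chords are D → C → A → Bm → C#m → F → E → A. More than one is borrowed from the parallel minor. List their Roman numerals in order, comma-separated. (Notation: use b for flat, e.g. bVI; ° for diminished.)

bIII, bVI

The diatonic triads in A major are A, Bm, C#m, D, E, F#m, G#dim. D, A, Bm, C#m and E are all diatonic. C (C–E–G) is not: scale degree 3 in A major carries C#m (iii). In A minor the chord on that degree is C, so here it functions as bIII, borrowed from the parallel minor. F (F–A–C) doesn't fit — on degree 6 A major would have F#m (vi). F is the degree-6 chord of A minor, so it is the borrowed bVI.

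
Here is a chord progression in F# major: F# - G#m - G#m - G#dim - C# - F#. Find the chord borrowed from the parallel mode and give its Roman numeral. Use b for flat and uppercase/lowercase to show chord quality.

ii°

The diatonic triads in F# major are F#, G#m, A#m, B, C#, D#m, E#dim. Of the given chords, F#, G#m and C# are diatonic. G#dim (G#–B–D) is not: scale degree 2 in F# major carries G#m (ii). In F# minor the chord on that degree is G#dim, so here it functions as ii°, borrowed from the parallel minor.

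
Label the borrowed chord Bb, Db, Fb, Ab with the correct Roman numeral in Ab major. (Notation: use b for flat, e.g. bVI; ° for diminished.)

iiø7

Bb is scale degree 2 in Ab major. Bb–Db–Fb–Ab is a half-diminished-seventh chord — the form found in Ab minor, not the diatonic ii (Bbm). Borrowed into Ab major it is written iiø7.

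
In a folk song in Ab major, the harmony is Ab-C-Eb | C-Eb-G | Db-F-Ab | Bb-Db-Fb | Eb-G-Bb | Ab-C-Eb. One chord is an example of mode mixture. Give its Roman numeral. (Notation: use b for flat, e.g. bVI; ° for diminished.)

In Ab major the diatonic chords are Ab, Bbm, Cm, Db, Eb, Fm, Gdim. Ab–C–Eb = Ab, C–Eb–G = Cm, Db–F–Ab = Db and Eb–G–Bb = Eb are all diatonic. Bb–Db–Fb doesn't fit — on degree 2 Ab major would have Bbm (ii). Bbdim is the degree-2 chord of Ab minor, so it is the borrowed ii°.

ii°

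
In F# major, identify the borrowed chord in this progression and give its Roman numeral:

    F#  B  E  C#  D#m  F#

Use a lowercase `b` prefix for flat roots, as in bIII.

bVII

In F# major the diatonic chords are F#, G#m, A#m, B, C#, D#m, E#dim. F#, B, C# and D#m are all diatonic. E (E–G#–B) is not: scale degree 7 in F# major carries E#dim (vii°). In F# minor the chord on that degree is E, so here it functions as bVII, borrowed from the parallel minor.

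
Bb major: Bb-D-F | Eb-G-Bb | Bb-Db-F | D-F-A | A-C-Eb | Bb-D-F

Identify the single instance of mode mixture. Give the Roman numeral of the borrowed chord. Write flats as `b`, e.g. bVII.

Bb major has the diatonic set Bb, Cm, Dm, Eb, F, Gm, Adim. Of the given chords, Bb–D–F = Bb, Eb–G–Bb = Eb, D–F–A = Dm and A–C–Eb = Adim are diatonic. Bb–Db–F is not: scale degree 1 in Bb major carries Bb (I). In Bb minor the chord on that degree is Bbm, so here it functions as i, borrowed from the parallel minor.

i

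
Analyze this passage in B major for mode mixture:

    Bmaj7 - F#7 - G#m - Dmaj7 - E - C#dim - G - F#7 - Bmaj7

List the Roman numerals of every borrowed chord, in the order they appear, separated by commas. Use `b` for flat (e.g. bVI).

bIIImaj7, ii°, bVI

In B major the diatonic chords are B, C#m, D#m, E, F#, G#m, A#dim. Of the given chords, Bmaj7, F#7, G#m and E are diatonic. Dmaj7 (D–F#–A–C#) is not: scale degree 3 in B major carries D#m (iii). In B minor the chord on that degree is Dmaj7, so here it functions as bIIImaj7, borrowed from the parallel minor. C#dim (C#–E–G) doesn't fit — on degree 2 B major would have C#m (ii). C#dim is the degree-2 chord of B minor, so it is the borrowed ii°. G (G–B–D) doesn't fit — on degree 6 B major would have G#m (vi). G is the degree-6 chord of B minor, so it is the borrowed bVI.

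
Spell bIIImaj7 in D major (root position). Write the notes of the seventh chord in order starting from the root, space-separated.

F A C E

bIIImaj7 is built on the lowered scale degree 3. In D major degree 3 is F#; lowered it becomes F. In D minor the chord on F is F–A–C–E.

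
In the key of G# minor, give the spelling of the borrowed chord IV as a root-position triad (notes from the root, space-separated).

The root, C#, is scale degree 4 — the same note in G# minor and G# major; only the chord quality changes. Building the major chord from the parallel major on C#: C#–E#–G#.

C# E# G#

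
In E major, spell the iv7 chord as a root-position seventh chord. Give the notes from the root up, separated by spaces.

The root, A, is scale degree 4 — the same note in E major and E minor; only the chord quality changes. Building the minor-seventh chord from the parallel minor on A: A–C–E–G.

A C E G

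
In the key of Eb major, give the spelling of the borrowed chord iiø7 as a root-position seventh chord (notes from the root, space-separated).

iiø7 is built on scale degree 2, which is F in both Eb major and its parallel. In Eb minor the chord on F is F–Ab–Cb–Eb.

F Ab Cb Eb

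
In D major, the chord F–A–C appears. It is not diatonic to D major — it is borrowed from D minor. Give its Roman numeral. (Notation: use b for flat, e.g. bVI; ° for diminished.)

bIII

In D major scale degree 3 is F#; F is its lowered form, from D minor. F–A–C is a major chord — the form found in D minor, not the diatonic iii (F#m). Borrowed into D major it is written bIII.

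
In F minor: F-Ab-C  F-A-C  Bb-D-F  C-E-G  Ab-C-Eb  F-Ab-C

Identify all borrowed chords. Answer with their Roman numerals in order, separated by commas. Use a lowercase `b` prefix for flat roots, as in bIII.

F minor has the diatonic set Fm, Gdim, Ab, Bbm, C, Db, Eb (with V from harmonic minor). Of the given chords, F–Ab–C = Fm, C–E–G = C and Ab–C–Eb = Ab are diatonic. But F–A–C is foreign: the diatonic i on degree 1 is Fm, whereas F comes from F major. It is labeled I. But Bb–D–F is foreign: the diatonic iv on degree 4 is Bbm, whereas Bb comes from F major. It is labeled IV.

I, IV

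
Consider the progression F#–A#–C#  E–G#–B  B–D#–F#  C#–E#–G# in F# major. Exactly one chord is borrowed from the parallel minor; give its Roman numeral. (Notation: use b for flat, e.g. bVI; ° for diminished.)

bVII

F# major has the diatonic set F#, G#m, A#m, B, C#, D#m, E#dim. F#–A#–C# = F#, B–D#–F# = B and C#–E#–G# = C# are all diatonic. E–G#–B doesn't fit — on degree 7 F# major would have E#dim (vii°). E is the degree-7 chord of F# minor, so it is the borrowed bVII.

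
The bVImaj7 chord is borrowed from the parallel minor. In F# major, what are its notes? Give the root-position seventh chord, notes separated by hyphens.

Scale degree 6 in F# major is D#. bVImaj7 uses the lowered form, D, taken from F# minor. Building the major-seventh chord from the parallel minor on D: D–F#–A–C#.

D-F#-A-C#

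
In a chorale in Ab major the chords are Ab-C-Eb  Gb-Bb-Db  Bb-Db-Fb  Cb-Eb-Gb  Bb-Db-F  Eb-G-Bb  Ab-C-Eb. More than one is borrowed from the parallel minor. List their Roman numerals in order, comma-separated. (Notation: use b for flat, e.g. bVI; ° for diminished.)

In Ab major the diatonic chords are Ab, Bbm, Cm, Db, Eb, Fm, Gdim. Of the given chords, Ab–C–Eb = Ab, Bb–Db–F = Bbm and Eb–G–Bb = Eb are diatonic. But Gb–Bb–Db is foreign: the diatonic vii° on degree 7 is Gdim, whereas Gb comes from Ab minor. It is labeled bVII. Bb–Db–Fb is not: scale degree 2 in Ab major carries Bbm (ii). In Ab minor the chord on that degree is Bbdim, so here it functions as ii°, borrowed from the parallel minor. But Cb–Eb–Gb is foreign: the diatonic iii on degree 3 is Cm, whereas Cb comes from Ab minor. It is labeled bIII.

bVII, ii°, bIII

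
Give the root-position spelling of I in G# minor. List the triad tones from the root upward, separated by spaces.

I is built on scale degree 1, which is G# in both G# minor and its parallel. Stacking thirds in G# major on G# gives G#–B#–D#.

G# B# D#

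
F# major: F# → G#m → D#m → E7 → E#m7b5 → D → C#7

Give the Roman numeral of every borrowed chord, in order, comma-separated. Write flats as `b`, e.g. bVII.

The diatonic triads in F# major are F#, G#m, A#m, B, C#, D#m, E#dim. F#, G#m, D#m, E#m7b5 and C#7 are all diatonic. E7 (E–G#–B–D) is not: scale degree 7 in F# major carries E#dim (vii°). In F# minor the chord on that degree is E7, so here it functions as bVII7, borrowed from the parallel minor. D (D–F#–A) doesn't fit — on degree 6 F# major would have D#m (vi). D is the degree-6 chord of F# minor, so it is the borrowed bVI.

bVII7, bVI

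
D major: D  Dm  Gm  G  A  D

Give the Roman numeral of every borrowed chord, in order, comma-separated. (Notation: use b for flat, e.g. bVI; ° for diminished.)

i, iv

The diatonic triads in D major are D, Em, F#m, G, A, Bm, C#dim. Of the given chords, D, G and A are diatonic. But Dm (D–F–A) is foreign: the diatonic I on degree 1 is D, whereas Dm comes from D minor. It is labeled i. But Gm (G–Bb–D) is foreign: the diatonic IV on degree 4 is G, whereas Gm comes from D minor. It is labeled iv.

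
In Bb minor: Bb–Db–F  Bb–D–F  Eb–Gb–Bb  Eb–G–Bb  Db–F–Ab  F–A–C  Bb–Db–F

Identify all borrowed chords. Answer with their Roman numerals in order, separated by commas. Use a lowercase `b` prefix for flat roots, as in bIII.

I, IV

Bb minor has the diatonic set Bbm, Cdim, Db, Ebm, F, Gb, Ab (with V from harmonic minor). Of the given chords, Bb–Db–F = Bbm, Eb–Gb–Bb = Ebm, Db–F–Ab = Db and F–A–C = F are diatonic. Bb–D–F doesn't fit — on degree 1 Bb minor would have Bbm (i). Bb is the degree-1 chord of Bb major, so it is the borrowed I. But Eb–G–Bb is foreign: the diatonic iv on degree 4 is Ebm, whereas Eb comes from Bb major. It is labeled IV.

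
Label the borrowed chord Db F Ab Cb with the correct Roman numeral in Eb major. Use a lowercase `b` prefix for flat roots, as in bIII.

Db is the lowered form of scale degree 7 in Eb major (the diatonic degree 7 is D). Db–F–Ab–Cb is a dominant-seventh chord — the form found in Eb minor, not the diatonic vii° (Ddim). Borrowed into Eb major it is written bVII7.

bVII7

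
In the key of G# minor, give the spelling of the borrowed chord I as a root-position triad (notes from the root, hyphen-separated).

I is built on scale degree 1, which is G# in both G# minor and its parallel. Building the major chord from the parallel major on G#: G#–B#–D#.

G#-B#-D#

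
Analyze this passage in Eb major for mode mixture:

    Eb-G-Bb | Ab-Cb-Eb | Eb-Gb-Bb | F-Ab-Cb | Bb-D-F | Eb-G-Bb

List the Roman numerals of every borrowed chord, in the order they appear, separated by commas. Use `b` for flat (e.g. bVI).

iv, i, ii°

In Eb major the diatonic chords are Eb, Fm, Gm, Ab, Bb, Cm, Ddim. Eb–G–Bb = Eb and Bb–D–F = Bb both belong to that set. Ab–Cb–Eb doesn't fit — on degree 4 Eb major would have Ab (IV). Abm is the degree-4 chord of Eb minor, so it is the borrowed iv. But Eb–Gb–Bb is foreign: the diatonic I on degree 1 is Eb, whereas Ebm comes from Eb minor. It is labeled i. F–Ab–Cb doesn't fit — on degree 2 Eb major would have Fm (ii). Fdim is the degree-2 chord of Eb minor, so it is the borrowed ii°.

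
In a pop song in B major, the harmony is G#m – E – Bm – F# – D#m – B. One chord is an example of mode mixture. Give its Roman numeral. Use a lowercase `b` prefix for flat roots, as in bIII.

i

In B major the diatonic chords are B, C#m, D#m, E, F#, G#m, A#dim. G#m, E, F#, D#m and B are all diatonic. Bm (B–D–F#) doesn't fit — on degree 1 B major would have B (I). Bm is the degree-1 chord of B minor, so it is the borrowed i.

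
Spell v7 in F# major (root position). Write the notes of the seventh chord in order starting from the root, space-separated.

C# E G# B

v7 is built on scale degree 5, which is C# in both F# major and its parallel. Building the minor-seventh chord from the parallel minor on C#: C#–E–G#–B.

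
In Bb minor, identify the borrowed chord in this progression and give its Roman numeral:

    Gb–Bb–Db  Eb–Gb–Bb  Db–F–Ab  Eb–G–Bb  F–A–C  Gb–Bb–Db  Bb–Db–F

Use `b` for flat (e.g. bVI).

In Bb minor (with V from harmonic minor) the diatonic chords are Bbm, Cdim, Db, Ebm, F, Gb, Ab. Gb–Bb–Db = Gb, Eb–Gb–Bb = Ebm, Db–F–Ab = Db, F–A–C = F and Bb–Db–F = Bbm are all diatonic. But Eb–G–Bb is foreign: the diatonic iv on degree 4 is Ebm, whereas Eb comes from Bb major. It is labeled IV.

IV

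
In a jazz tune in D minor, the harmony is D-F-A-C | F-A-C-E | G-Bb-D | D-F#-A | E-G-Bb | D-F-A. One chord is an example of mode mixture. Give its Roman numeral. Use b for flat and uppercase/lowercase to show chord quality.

In D minor (with V from harmonic minor) the diatonic chords are Dm, Edim, F, Gm, A, Bb, C. D–F–A–C = Dm7, F–A–C–E = Fmaj7, G–Bb–D = Gm, E–G–Bb = Edim and D–F–A = Dm are all diatonic. D–F#–A doesn't fit — on degree 1 D minor would have Dm (i). D is the degree-1 chord of D major, so it is the borrowed I.

I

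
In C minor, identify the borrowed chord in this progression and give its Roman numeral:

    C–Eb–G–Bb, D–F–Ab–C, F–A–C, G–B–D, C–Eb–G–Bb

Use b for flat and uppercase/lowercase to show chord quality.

IV

C minor has the diatonic set Cm, Ddim, Eb, Fm, G, Ab, Bb (with V from harmonic minor). C–Eb–G–Bb = Cm7, D–F–Ab–C = Dm7b5 and G–B–D = G all belong to that set. But F–A–C is foreign: the diatonic iv on degree 4 is Fm, whereas F comes from C major. It is labeled IV.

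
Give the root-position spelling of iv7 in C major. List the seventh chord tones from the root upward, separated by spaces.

iv7 is built on scale degree 4, which is F in both C major and its parallel. Building the minor-seventh chord from the parallel minor on F: F–Ab–C–Eb.

F Ab C Eb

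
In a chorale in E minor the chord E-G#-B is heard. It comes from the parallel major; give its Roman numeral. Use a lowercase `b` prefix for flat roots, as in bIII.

The root E is the diatonic 1st degree of E minor; the borrowing shows in the chord quality. Diatonically E minor has Em (i) on that degree; E–G#–B is instead the major chord native to E major, so it takes the label I.

I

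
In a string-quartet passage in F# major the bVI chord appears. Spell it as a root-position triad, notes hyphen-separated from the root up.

D-F#-A

Scale degree 6 in F# major is D#. bVI uses the lowered form, D, taken from F# minor. Building the major chord from the parallel minor on D: D–F#–A.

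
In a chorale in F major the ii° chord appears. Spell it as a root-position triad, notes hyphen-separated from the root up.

G-Bb-Db

ii° is built on scale degree 2, which is G in both F major and its parallel. Stacking thirds in F minor on G gives G–Bb–Db.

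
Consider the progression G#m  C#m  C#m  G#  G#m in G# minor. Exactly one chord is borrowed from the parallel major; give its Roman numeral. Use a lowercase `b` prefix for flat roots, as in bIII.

In G# minor (with V from harmonic minor) the diatonic chords are G#m, A#dim, B, C#m, D#, E, F#. G#m and C#m are both diatonic. G# (G#–B#–D#) is not: scale degree 1 in G# minor carries G#m (i). In G# major the chord on that degree is G#, so here it functions as I, borrowed from the parallel major.

I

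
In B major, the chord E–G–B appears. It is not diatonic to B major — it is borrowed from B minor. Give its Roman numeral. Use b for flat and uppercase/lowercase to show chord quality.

The root E is the diatonic 4th degree of B major; the borrowing shows in the chord quality. Diatonically B major has E (IV) on that degree; E–G–B is instead the minor chord native to B minor, so it takes the label iv.

iv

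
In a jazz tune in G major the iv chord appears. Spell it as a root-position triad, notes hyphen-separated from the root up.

The root, C, is scale degree 4 — the same note in G major and G minor; only the chord quality changes. Building the minor chord from the parallel minor on C: C–Eb–G.

C-Eb-G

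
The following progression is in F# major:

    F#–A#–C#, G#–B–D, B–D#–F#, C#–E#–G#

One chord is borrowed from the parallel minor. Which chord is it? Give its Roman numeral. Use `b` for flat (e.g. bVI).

In F# major the diatonic chords are F#, G#m, A#m, B, C#, D#m, E#dim. F#–A#–C# = F#, B–D#–F# = B and C#–E#–G# = C# are all diatonic. G#–B–D doesn't fit — on degree 2 F# major would have G#m (ii). G#dim is the degree-2 chord of F# minor, so it is the borrowed ii°.

ii°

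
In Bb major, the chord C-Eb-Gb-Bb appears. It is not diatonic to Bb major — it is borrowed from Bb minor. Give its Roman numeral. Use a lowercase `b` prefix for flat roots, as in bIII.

iiø7

The root C is the diatonic 2nd degree of Bb major; the borrowing shows in the chord quality. Diatonically Bb major has Cm (ii) on that degree; C–Eb–Gb–Bb is instead the half-diminished-seventh chord native to Bb minor, so it takes the label iiø7.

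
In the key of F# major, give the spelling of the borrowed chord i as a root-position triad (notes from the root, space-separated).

F# A C#

i is built on scale degree 1, which is F# in both F# major and its parallel. In F# minor the chord on F# is F#–A–C#.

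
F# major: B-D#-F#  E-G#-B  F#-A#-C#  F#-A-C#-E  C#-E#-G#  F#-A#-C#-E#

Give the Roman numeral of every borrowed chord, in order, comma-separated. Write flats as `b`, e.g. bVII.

bVII, i7

In F# major the diatonic chords are F#, G#m, A#m, B, C#, D#m, E#dim. Of the given chords, B–D#–F# = B, F#–A#–C# = F#, C#–E#–G# = C# and F#–A#–C#–E# = F#maj7 are diatonic. E–G#–B is not: scale degree 7 in F# major carries E#dim (vii°). In F# minor the chord on that degree is E, so here it functions as bVII, borrowed from the parallel minor. But F#–A–C#–E is foreign: the diatonic I on degree 1 is F#, whereas F#m7 comes from F# minor. It is labeled i7.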